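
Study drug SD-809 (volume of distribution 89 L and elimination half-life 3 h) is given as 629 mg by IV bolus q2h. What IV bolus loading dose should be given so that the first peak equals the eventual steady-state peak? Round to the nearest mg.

f = (1/2)^(2/3) ≈ 0.629961; accumulation ratio R = 1/(1−f) ≈ 2.70242.
Loading dose to hit Cmax,ss on first dose: D_load = D_maint·R ≈ 629 × 2.70242 ≈ 1699.82 mg.

1700 mg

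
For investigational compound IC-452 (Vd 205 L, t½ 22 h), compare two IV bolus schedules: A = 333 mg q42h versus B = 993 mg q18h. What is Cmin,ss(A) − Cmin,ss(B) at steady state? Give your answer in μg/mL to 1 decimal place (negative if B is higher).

-5.8 μg/mL

Regimen A: f = (1/2)^(42/22) ≈ 0.2663; Cmin,ss = (333/205)·f/(1−f) ≈ 0.590 μg/mL.
Regimen B: f = (1/2)^(18/22) ≈ 0.5672; Cmin,ss = (993/205)·f/(1−f) ≈ 6.348 μg/mL.
Difference ≈ 0.590 − 6.348 ≈ -5.758 μg/mL.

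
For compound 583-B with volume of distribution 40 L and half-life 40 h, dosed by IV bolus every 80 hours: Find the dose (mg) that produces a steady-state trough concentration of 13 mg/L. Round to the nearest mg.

1560 mg

τ/t½ = 80/40 ≈ 2, so f = (1/2)^(80/40) ≈ 0.250000.
Cmin,ss = (D/Vd)·f/(1−f), so D = Cmin,ss·Vd·(1−f)/f.
D = 13 × 40 × (1−f)/f ≈ 13 × 40 × 3.00000 ≈ 1560.00 mg.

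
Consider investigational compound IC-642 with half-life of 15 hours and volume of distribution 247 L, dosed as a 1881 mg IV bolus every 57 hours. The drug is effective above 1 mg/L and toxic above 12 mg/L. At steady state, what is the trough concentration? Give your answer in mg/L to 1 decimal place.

Over one 57-h interval, 57/15 ≈ 3.8 half-lives elapse, leaving f ≈ 0.0718 of each dose.
Accumulation ratio R = 1/(1 − f) ≈ 1/0.9282 ≈ 1.0774.
Single-dose peak C₀ = D/Vd = 1881/247 ≈ 7.615 mg/L.
Cmax,ss = C₀/(1 − f) ≈ 7.615/0.9282 ≈ 8.204 mg/L.
Steady-state trough Cmin,ss = Cmax,ss·f ≈ 8.204 × 0.0718 ≈ 0.589 mg/L.
Trough 0.6 mg/L vs MEC 1 mg/L: subtherapeutic.

0.6 mg/L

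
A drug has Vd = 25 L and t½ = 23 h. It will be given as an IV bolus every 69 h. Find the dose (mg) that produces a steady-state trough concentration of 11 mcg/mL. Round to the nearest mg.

τ/t½ = 69/23 ≈ 3, so f = (1/2)^(69/23) ≈ 0.125000.
Cmin,ss = (D/Vd)·f/(1−f), so D = Cmin,ss·Vd·(1−f)/f.
D = 11 × 25 × (1−f)/f ≈ 11 × 25 × 7.00000 ≈ 1925.00 mg.

1925 mg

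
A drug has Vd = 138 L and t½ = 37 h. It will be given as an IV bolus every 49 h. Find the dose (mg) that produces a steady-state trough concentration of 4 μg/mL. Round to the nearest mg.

τ/t½ = 49/37 ≈ 1.3243, so f = (1/2)^(49/37) ≈ 0.399336.
Cmin,ss = (D/Vd)·f/(1−f), so D = Cmin,ss·Vd·(1−f)/f.
D = 4 × 138 × (1−f)/f ≈ 4 × 138 × 1.50416 ≈ 830.30 mg.

830 mg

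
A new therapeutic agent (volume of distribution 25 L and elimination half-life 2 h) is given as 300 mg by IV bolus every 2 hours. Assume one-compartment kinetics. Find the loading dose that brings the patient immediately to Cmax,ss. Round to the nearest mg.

600 mg

f = (1/2)^(2/2) ≈ 0.500000; accumulation ratio R = 1/(1−f) ≈ 2.00000.
Loading dose to hit Cmax,ss on first dose: D_load = D_maint·R ≈ 300 × 2.00000 ≈ 600.00 mg.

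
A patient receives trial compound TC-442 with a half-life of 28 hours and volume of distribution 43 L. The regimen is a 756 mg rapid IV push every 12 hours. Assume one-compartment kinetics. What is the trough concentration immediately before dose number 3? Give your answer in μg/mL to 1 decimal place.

f = (1/2)^(τ/t½) = (1/2)^(12/28) ≈ 0.7430.
C₀ = D/Vd = 756/43 ≈ 17.581 μg/mL.
Before the 3rd dose, 2 doses have been given. Superposition: Cmin = C₀·(f + f²).
≈ 17.581 × (0.7430 + 0.5520) ≈ 17.581 × 1.2950 ≈ 22.767 μg/mL.

22.8 μg/mL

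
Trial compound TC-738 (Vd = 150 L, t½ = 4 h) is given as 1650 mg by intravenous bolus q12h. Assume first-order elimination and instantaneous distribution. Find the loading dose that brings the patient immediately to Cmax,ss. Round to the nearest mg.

f = (1/2)^(12/4) ≈ 0.125000; accumulation ratio R = 1/(1−f) ≈ 1.14286.
Loading dose to hit Cmax,ss on first dose: D_load = D_maint·R ≈ 1650 × 1.14286 ≈ 1885.72 mg.

1886 mg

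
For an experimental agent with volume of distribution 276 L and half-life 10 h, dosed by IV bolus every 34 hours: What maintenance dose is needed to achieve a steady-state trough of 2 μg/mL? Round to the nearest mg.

5275 mg

τ/t½ = 34/10 ≈ 3.4, so f = (1/2)^(34/10) ≈ 0.094732.
Cmin,ss = (D/Vd)·f/(1−f), so D = Cmin,ss·Vd·(1−f)/f.
D = 2 × 276 × (1−f)/f ≈ 2 × 276 × 9.55610 ≈ 5274.97 mg.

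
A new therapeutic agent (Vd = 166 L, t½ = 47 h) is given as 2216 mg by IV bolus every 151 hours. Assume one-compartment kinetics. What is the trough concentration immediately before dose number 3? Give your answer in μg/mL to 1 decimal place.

f = (1/2)^(τ/t½) = (1/2)^(151/47) ≈ 0.1079.
C₀ = D/Vd = 2216/166 ≈ 13.349 μg/mL.
Before the 3rd dose, 2 doses have been given. Superposition: Cmin = C₀·(f + f²).
≈ 13.349 × (0.1079 + 0.0116) ≈ 13.349 × 0.1195 ≈ 1.595 μg/mL.

1.6 μg/mL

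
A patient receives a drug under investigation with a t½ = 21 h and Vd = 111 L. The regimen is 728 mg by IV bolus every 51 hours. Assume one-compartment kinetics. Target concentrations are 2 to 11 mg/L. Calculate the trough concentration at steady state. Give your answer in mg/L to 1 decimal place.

1.5 mg/L

τ/t½ = 51/21 ≈ 2.4286, so fraction remaining f = (1/2)^(51/21) ≈ 0.1857.
Each bolus raises the concentration by D/Vd = 728/111 ≈ 6.559 mg/L.
Steady-state trough Cmin,ss = C₀·f/(1−f) ≈ 6.559 × 0.1857/0.8143 ≈ 1.496 mg/L.
Trough 1.5 mg/L vs MEC 2 mg/L: subtherapeutic.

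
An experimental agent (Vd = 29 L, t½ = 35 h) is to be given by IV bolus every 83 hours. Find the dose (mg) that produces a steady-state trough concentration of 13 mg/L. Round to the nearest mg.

τ/t½ = 83/35 ≈ 2.3714, so f = (1/2)^(83/35) ≈ 0.193254.
Cmin,ss = (D/Vd)·f/(1−f), so D = Cmin,ss·Vd·(1−f)/f.
D = 13 × 29 × (1−f)/f ≈ 13 × 29 × 4.17454 ≈ 1573.80 mg.

1574 mg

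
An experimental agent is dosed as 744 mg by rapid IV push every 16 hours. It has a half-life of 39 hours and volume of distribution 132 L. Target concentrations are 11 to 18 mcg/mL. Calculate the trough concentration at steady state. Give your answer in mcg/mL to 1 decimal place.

17.1 mcg/mL

Over one 16-h interval, 16/39 ≈ 0.41026 half-lives elapse, leaving f ≈ 0.7525 of each dose.
Accumulation ratio R = 1/(1 − f) ≈ 1/0.2475 ≈ 4.0404.
Each bolus raises the concentration by D/Vd = 744/132 ≈ 5.636 mcg/mL.
Steady-state peak Cmax,ss = C₀·R ≈ 5.636 × 4.0404 ≈ 22.772 mcg/mL.
Steady-state trough Cmin,ss = Cmax,ss·f ≈ 22.772 × 0.7525 ≈ 17.136 mcg/mL.
Trough 17.1 mcg/mL vs MEC 11 mcg/mL: adequate.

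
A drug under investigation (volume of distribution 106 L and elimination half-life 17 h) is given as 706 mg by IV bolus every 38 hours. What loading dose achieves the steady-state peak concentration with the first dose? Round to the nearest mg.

896 mg

f = (1/2)^(38/17) ≈ 0.212378; accumulation ratio R = 1/(1−f) ≈ 1.26964.
Loading dose to hit Cmax,ss on first dose: D_load = D_maint·R ≈ 706 × 1.26964 ≈ 896.37 mg.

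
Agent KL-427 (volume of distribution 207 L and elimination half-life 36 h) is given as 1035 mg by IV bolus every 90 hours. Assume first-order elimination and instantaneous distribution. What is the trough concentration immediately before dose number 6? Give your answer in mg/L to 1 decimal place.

f = (1/2)^(τ/t½) = (1/2)^(90/36) ≈ 0.1768.
C₀ = D/Vd = 1035/207 ≈ 5.000 mg/L.
Before the 6th dose, 5 doses have been given. Superposition: Cmin = C₀·(f + f² + … + f^5).
≈ 5.000 × (0.1768 + 0.0313 + 0.0055 + 0.0010 + 0.0002) ≈ 5.000 × 0.2148 ≈ 1.074 mg/L.

1.1 mg/L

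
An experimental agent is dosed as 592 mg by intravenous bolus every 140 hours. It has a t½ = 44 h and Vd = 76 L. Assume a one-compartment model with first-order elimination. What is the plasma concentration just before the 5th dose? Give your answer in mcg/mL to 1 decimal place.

f = (1/2)^(τ/t½) = (1/2)^(140/44) ≈ 0.1102.
C₀ = D/Vd = 592/76 ≈ 7.789 mcg/mL.
Before the 5th dose, 4 doses have been given. Superposition: Cmin = C₀·(f + f² + … + f^4).
≈ 7.789 × (0.1102 + 0.0121 + 0.0013 + 0.0001) ≈ 7.789 × 0.1237 ≈ 0.963 mcg/mL.

1.0 mcg/mL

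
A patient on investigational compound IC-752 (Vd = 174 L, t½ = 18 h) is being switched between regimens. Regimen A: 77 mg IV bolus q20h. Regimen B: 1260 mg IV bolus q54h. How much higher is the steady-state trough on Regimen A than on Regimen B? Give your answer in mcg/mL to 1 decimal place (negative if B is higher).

-0.7 mcg/mL

Regimen A: f = (1/2)^(20/18) ≈ 0.4629; Cmin,ss = (77/174)·f/(1−f) ≈ 0.381 mcg/mL.
Regimen B: f = (1/2)^(54/18) ≈ 0.1250; Cmin,ss = (1260/174)·f/(1−f) ≈ 1.034 mcg/mL.
Difference ≈ 0.381 − 1.034 ≈ -0.653 mcg/mL.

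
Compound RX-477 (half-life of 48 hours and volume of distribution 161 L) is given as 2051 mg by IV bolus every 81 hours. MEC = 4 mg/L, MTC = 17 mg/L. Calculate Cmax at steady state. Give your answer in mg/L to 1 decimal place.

Over one 81-h interval, 81/48 ≈ 1.6875 half-lives elapse, leaving f ≈ 0.3105 of each dose.
Accumulation ratio R = 1/(1 − f) ≈ 1/0.6895 ≈ 1.4503.
Each bolus raises the concentration by D/Vd = 2051/161 ≈ 12.739 mg/L.
Steady-state peak Cmax,ss = C₀·R ≈ 12.739 × 1.4503 ≈ 18.475 mg/L.
Peak 18.5 mg/L vs MTC 17 mg/L: exceeds toxic threshold.

18.5 mg/L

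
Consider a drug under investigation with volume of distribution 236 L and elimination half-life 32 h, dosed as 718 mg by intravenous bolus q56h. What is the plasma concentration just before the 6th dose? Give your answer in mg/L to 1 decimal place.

1.3 mg/L

f = (1/2)^(τ/t½) = (1/2)^(56/32) ≈ 0.2973.
C₀ = D/Vd = 718/236 ≈ 3.042 mg/L.
Before the 6th dose, 5 doses have been given. Superposition: Cmin = C₀·(f + f² + … + f^5).
≈ 3.042 × (0.2973 + 0.0884 + 0.0263 + 0.0078 + 0.0023) ≈ 3.042 × 0.4221 ≈ 1.284 mg/L.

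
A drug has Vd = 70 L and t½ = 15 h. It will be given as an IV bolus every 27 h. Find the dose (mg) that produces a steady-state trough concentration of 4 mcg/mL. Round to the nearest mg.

695 mg

τ/t½ = 27/15 ≈ 1.8, so f = (1/2)^(27/15) ≈ 0.287175.
Cmin,ss = (D/Vd)·f/(1−f), so D = Cmin,ss·Vd·(1−f)/f.
D = 4 × 70 × (1−f)/f ≈ 4 × 70 × 2.48220 ≈ 695.02 mg.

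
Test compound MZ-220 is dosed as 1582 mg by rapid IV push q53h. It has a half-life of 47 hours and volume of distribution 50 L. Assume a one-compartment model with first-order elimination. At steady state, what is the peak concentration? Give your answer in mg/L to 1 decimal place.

Over one 53-h interval, 53/47 ≈ 1.1277 half-lives elapse, leaving f ≈ 0.4577 of each dose.
Accumulation ratio R = 1/(1 − f) ≈ 1/0.5423 ≈ 1.8440.
Single-dose peak C₀ = D/Vd = 1582/50 ≈ 31.640 mg/L.
Steady-state peak Cmax,ss = C₀·R ≈ 31.640 × 1.8440 ≈ 58.344 mg/L.

58.3 mg/L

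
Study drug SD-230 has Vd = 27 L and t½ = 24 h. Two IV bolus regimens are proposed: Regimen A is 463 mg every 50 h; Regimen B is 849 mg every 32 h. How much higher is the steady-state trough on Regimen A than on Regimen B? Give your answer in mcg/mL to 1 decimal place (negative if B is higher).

-15.4 mcg/mL

Regimen A: f = (1/2)^(50/24) ≈ 0.2360; Cmin,ss = (463/27)·f/(1−f) ≈ 5.297 mcg/mL.
Regimen B: f = (1/2)^(32/24) ≈ 0.3969; Cmin,ss = (849/27)·f/(1−f) ≈ 20.694 mcg/mL.
Difference ≈ 5.297 − 20.694 ≈ -15.397 mcg/mL.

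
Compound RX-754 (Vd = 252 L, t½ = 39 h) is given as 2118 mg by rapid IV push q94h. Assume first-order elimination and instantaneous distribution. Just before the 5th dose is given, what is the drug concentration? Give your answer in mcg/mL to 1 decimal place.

1.9 mcg/mL

f = (1/2)^(τ/t½) = (1/2)^(94/39) ≈ 0.1881.
C₀ = D/Vd = 2118/252 ≈ 8.405 mcg/mL.
Before the 5th dose, 4 doses have been given. Superposition: Cmin = C₀·(f + f² + … + f^4).
≈ 8.405 × (0.1881 + 0.0354 + 0.0067 + 0.0013) ≈ 8.405 × 0.2315 ≈ 1.946 mcg/mL.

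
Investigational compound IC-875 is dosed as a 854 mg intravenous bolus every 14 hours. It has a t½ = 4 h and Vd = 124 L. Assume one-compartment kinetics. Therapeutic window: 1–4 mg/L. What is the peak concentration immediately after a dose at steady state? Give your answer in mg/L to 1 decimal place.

7.6 mg/L

τ/t½ = 14/4 ≈ 3.5, so fraction remaining f = (1/2)^(14/4) ≈ 0.0884.
At steady state, accumulation factor R = 1/(1 − e^(−kτ)) ≈ 1.0970.
Single-dose peak C₀ = D/Vd = 854/124 ≈ 6.887 mg/L.
Steady-state peak Cmax,ss = C₀·R ≈ 6.887 × 1.0970 ≈ 7.555 mg/L.
Peak 7.6 mg/L vs MTC 4 mg/L: exceeds toxic threshold.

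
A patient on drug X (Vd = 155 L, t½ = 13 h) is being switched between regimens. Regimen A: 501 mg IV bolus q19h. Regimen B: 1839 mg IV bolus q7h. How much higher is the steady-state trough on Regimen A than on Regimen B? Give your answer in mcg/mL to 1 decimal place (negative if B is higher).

Regimen A: f = (1/2)^(19/13) ≈ 0.3631; Cmin,ss = (501/155)·f/(1−f) ≈ 1.843 mcg/mL.
Regimen B: f = (1/2)^(7/13) ≈ 0.6885; Cmin,ss = (1839/155)·f/(1−f) ≈ 26.224 mcg/mL.
Difference ≈ 1.843 − 26.224 ≈ -24.381 mcg/mL.

-24.4 mcg/mL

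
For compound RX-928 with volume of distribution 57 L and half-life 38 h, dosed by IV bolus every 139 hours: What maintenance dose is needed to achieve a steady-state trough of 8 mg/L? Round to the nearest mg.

τ/t½ = 139/38 ≈ 3.6579, so f = (1/2)^(139/38) ≈ 0.079225.
Cmin,ss = (D/Vd)·f/(1−f), so D = Cmin,ss·Vd·(1−f)/f.
D = 8 × 57 × (1−f)/f ≈ 8 × 57 × 11.62228 ≈ 5299.76 mg.

5300 mg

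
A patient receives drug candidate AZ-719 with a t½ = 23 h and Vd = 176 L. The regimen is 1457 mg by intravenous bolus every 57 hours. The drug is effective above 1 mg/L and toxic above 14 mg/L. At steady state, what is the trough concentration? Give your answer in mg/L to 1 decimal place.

1.8 mg/L

Over one 57-h interval, 57/23 ≈ 2.4783 half-lives elapse, leaving f ≈ 0.1795 of each dose.
Single-dose peak C₀ = D/Vd = 1457/176 ≈ 8.278 mg/L.
Steady-state trough Cmin,ss = C₀·f/(1−f) ≈ 8.278 × 0.1795/0.8205 ≈ 1.811 mg/L.
Trough 1.8 mg/L vs MEC 1 mg/L: adequate.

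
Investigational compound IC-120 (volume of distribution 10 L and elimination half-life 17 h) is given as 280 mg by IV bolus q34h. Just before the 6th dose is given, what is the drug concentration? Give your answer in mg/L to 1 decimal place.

9.3 mg/L

f = (1/2)^(τ/t½) = (1/2)^(34/17) ≈ 0.2500.
C₀ = D/Vd = 280/10 ≈ 28.000 mg/L.
Before the 6th dose, 5 doses have been given. Superposition: Cmin = C₀·(f + f² + … + f^5).
≈ 28.000 × (0.2500 + 0.0625 + 0.0156 + 0.0039 + 0.0010) ≈ 28.000 × 0.3330 ≈ 9.324 mg/L.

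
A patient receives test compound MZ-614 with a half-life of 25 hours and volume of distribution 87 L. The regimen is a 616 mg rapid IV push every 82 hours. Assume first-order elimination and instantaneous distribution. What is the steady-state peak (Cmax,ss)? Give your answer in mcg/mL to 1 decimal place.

7.9 mcg/mL

τ/t½ = 82/25 ≈ 3.28, so fraction remaining f = (1/2)^(82/25) ≈ 0.1029.
Accumulation ratio R = 1/(1 − f) ≈ 1/0.8971 ≈ 1.1147.
Single-dose peak C₀ = D/Vd = 616/87 ≈ 7.080 mcg/mL.
Steady-state peak Cmax,ss = C₀·R ≈ 7.080 × 1.1147 ≈ 7.892 mcg/mL.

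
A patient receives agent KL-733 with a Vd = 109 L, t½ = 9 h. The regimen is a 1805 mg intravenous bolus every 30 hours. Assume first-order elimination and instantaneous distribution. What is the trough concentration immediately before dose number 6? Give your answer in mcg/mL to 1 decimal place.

1.8 mcg/mL

f = (1/2)^(τ/t½) = (1/2)^(30/9) ≈ 0.0992.
C₀ = D/Vd = 1805/109 ≈ 16.560 mcg/mL.
Before the 6th dose, 5 doses have been given. Superposition: Cmin = C₀·(f + f² + … + f^5).
≈ 16.560 × (0.0992 + 0.0098 + 0.0010 + 0.0001 + 0.0000) ≈ 16.560 × 0.1101 ≈ 1.823 mcg/mL.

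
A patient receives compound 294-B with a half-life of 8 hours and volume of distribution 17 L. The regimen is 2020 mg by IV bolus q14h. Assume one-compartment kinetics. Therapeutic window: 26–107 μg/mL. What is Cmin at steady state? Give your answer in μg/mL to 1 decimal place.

k = ln2/t½ = ln2/8 ≈ 0.086643 h⁻¹; fraction remaining f = e^(−kτ) = e^(−0.086643×14) ≈ 0.2973.
Each bolus raises the concentration by D/Vd = 2020/17 ≈ 118.824 μg/mL.
Steady-state trough Cmin,ss = C₀·f/(1−f) ≈ 118.824 × 0.2973/0.7027 ≈ 50.272 μg/mL.
Trough 50.3 μg/mL vs MEC 26 μg/mL: adequate.

50.3 μg/mL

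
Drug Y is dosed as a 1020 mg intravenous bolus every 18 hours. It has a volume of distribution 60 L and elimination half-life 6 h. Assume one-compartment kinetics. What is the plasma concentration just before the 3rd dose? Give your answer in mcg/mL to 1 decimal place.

f = (1/2)^(τ/t½) = (1/2)^(18/6) ≈ 0.1250.
C₀ = D/Vd = 1020/60 ≈ 17.000 mcg/mL.
Before the 3rd dose, 2 doses have been given. Superposition: Cmin = C₀·(f + f²).
≈ 17.000 × (0.1250 + 0.0156) ≈ 17.000 × 0.1406 ≈ 2.390 mcg/mL.

2.4 mcg/mL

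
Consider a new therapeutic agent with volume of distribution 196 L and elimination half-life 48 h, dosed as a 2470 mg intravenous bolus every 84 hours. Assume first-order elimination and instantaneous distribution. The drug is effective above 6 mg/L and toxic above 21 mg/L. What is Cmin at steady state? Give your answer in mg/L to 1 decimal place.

5.3 mg/L

Over one 84-h interval, 84/48 ≈ 1.75 half-lives elapse, leaving f ≈ 0.2973 of each dose.
Each bolus raises the concentration by D/Vd = 2470/196 ≈ 12.602 mg/L.
Steady-state trough Cmin,ss = C₀·f/(1−f) ≈ 12.602 × 0.2973/0.7027 ≈ 5.332 mg/L.
Trough 5.3 mg/L vs MEC 6 mg/L: subtherapeutic.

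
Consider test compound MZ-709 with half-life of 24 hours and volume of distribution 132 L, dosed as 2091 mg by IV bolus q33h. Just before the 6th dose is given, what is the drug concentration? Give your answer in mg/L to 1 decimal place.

9.9 mg/L

f = (1/2)^(τ/t½) = (1/2)^(33/24) ≈ 0.3856.
C₀ = D/Vd = 2091/132 ≈ 15.841 mg/L.
Before the 6th dose, 5 doses have been given. Superposition: Cmin = C₀·(f + f² + … + f^5).
≈ 15.841 × (0.3856 + 0.1487 + 0.0573 + 0.0221 + 0.0085) ≈ 15.841 × 0.6222 ≈ 9.856 mg/L.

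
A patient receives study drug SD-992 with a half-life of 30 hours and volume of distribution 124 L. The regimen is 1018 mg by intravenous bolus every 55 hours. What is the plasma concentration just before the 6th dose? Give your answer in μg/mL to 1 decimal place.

3.2 μg/mL

f = (1/2)^(τ/t½) = (1/2)^(55/30) ≈ 0.2806.
C₀ = D/Vd = 1018/124 ≈ 8.210 μg/mL.
Before the 6th dose, 5 doses have been given. Superposition: Cmin = C₀·(f + f² + … + f^5).
≈ 8.210 × (0.2806 + 0.0787 + 0.0221 + 0.0062 + 0.0017) ≈ 8.210 × 0.3893 ≈ 3.196 μg/mL.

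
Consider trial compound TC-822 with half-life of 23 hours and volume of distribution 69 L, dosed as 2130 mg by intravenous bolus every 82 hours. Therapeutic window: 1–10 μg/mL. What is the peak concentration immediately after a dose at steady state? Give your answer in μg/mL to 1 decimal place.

k = ln2/t½ = ln2/23 ≈ 0.030137 h⁻¹; fraction remaining f = e^(−kτ) = e^(−0.030137×82) ≈ 0.0845.
At steady state, accumulation factor R = 1/(1 − e^(−kτ)) ≈ 1.0923.
Single-dose peak C₀ = D/Vd = 2130/69 ≈ 30.870 μg/mL.
Steady-state peak Cmax,ss = C₀·R ≈ 30.870 × 1.0923 ≈ 33.719 μg/mL.
Peak 33.7 μg/mL vs MTC 10 μg/mL: exceeds toxic threshold.

33.7 μg/mL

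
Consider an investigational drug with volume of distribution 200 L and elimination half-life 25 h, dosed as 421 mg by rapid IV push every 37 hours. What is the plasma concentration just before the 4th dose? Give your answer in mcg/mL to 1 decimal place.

f = (1/2)^(τ/t½) = (1/2)^(37/25) ≈ 0.3585.
C₀ = D/Vd = 421/200 ≈ 2.105 mcg/mL.
Before the 4th dose, 3 doses have been given. Superposition: Cmin = C₀·(f + f² + … + f^3).
≈ 2.105 × (0.3585 + 0.1285 + 0.0461) ≈ 2.105 × 0.5331 ≈ 1.122 mcg/mL.

1.1 mcg/mL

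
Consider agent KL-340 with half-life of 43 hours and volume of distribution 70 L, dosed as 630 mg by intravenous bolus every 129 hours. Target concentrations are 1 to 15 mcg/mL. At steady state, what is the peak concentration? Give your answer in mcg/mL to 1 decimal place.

10.3 mcg/mL

τ = 129 h = 3 half-lives, so f = (1/2)^3 = 0.125.
At steady state, R = 1/(1 − 0.125) = 8/7.
Single-dose peak C₀ = D/Vd = 630/70 = 9 mcg/mL.
Steady-state peak Cmax,ss = C₀·R = 9 × 8/7 ≈ 10.286 mcg/mL.
Peak 10.3 mcg/mL vs MTC 15 mcg/mL: below toxic threshold.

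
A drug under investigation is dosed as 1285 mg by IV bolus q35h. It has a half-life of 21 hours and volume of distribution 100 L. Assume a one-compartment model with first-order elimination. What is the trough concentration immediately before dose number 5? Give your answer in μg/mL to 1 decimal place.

f = (1/2)^(τ/t½) = (1/2)^(35/21) ≈ 0.3150.
C₀ = D/Vd = 1285/100 ≈ 12.850 μg/mL.
Before the 5th dose, 4 doses have been given. Superposition: Cmin = C₀·(f + f² + … + f^4).
≈ 12.850 × (0.3150 + 0.0992 + 0.0313 + 0.0098) ≈ 12.850 × 0.4553 ≈ 5.851 μg/mL.

5.9 μg/mL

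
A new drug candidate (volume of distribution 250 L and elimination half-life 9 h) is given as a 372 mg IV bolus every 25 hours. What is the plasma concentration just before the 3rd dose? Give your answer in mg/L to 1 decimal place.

f = (1/2)^(τ/t½) = (1/2)^(25/9) ≈ 0.1458.
C₀ = D/Vd = 372/250 ≈ 1.488 mg/L.
Before the 3rd dose, 2 doses have been given. Superposition: Cmin = C₀·(f + f²).
≈ 1.488 × (0.1458 + 0.0213) ≈ 1.488 × 0.1671 ≈ 0.249 mg/L.

0.2 mg/L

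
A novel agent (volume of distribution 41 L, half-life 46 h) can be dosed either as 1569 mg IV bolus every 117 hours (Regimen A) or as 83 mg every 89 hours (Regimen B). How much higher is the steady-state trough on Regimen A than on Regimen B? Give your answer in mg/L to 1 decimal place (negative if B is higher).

Regimen A: f = (1/2)^(117/46) ≈ 0.1715; Cmin,ss = (1569/41)·f/(1−f) ≈ 7.922 mg/L.
Regimen B: f = (1/2)^(89/46) ≈ 0.2616; Cmin,ss = (83/41)·f/(1−f) ≈ 0.717 mg/L.
Difference ≈ 7.922 − 0.717 ≈ 7.205 mg/L.

7.2 mg/L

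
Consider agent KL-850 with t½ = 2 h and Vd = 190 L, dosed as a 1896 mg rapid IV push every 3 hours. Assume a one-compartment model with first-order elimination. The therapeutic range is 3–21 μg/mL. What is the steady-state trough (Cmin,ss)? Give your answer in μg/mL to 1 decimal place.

Over one 3-h interval, 3/2 ≈ 1.5 half-lives elapse, leaving f ≈ 0.3536 of each dose.
Single-dose peak C₀ = D/Vd = 1896/190 ≈ 9.979 μg/mL.
Steady-state trough Cmin,ss = C₀·f/(1−f) ≈ 9.979 × 0.3536/0.6464 ≈ 5.459 μg/mL.
Trough 5.5 μg/mL vs MEC 3 μg/mL: adequate.

5.5 μg/mL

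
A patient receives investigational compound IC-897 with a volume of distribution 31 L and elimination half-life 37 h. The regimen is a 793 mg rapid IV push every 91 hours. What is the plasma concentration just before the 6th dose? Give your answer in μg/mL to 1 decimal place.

f = (1/2)^(τ/t½) = (1/2)^(91/37) ≈ 0.1818.
C₀ = D/Vd = 793/31 ≈ 25.581 μg/mL.
Before the 6th dose, 5 doses have been given. Superposition: Cmin = C₀·(f + f² + … + f^5).
≈ 25.581 × (0.1818 + 0.0331 + 0.0060 + 0.0011 + 0.0002) ≈ 25.581 × 0.2222 ≈ 5.684 μg/mL.

5.7 μg/mL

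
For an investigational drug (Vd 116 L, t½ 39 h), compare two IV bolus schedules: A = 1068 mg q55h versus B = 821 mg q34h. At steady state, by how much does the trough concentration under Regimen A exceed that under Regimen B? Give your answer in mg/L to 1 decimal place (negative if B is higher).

-3.0 mg/L

Regimen A: f = (1/2)^(55/39) ≈ 0.3762; Cmin,ss = (1068/116)·f/(1−f) ≈ 5.552 mg/L.
Regimen B: f = (1/2)^(34/39) ≈ 0.5465; Cmin,ss = (821/116)·f/(1−f) ≈ 8.529 mg/L.
Difference ≈ 5.552 − 8.529 ≈ -2.977 mg/L.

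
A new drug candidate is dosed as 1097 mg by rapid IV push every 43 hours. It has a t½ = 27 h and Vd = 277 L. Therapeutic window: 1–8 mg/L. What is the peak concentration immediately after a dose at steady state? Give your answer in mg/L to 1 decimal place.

k = ln2/t½ = ln2/27 ≈ 0.025672 h⁻¹; fraction remaining f = e^(−kτ) = e^(−0.025672×43) ≈ 0.3316.
Accumulation ratio R = 1/(1 − f) ≈ 1/0.6684 ≈ 1.4961.
Each bolus raises the concentration by D/Vd = 1097/277 ≈ 3.960 mg/L.
Steady-state peak Cmax,ss = C₀·R ≈ 3.960 × 1.4961 ≈ 5.925 mg/L.
Peak 5.9 mg/L vs MTC 8 mg/L: below toxic threshold.

5.9 mg/L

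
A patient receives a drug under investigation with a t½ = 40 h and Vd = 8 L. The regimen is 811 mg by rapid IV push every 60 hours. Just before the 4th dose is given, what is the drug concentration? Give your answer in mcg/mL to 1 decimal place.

f = (1/2)^(τ/t½) = (1/2)^(60/40) ≈ 0.3536.
C₀ = D/Vd = 811/8 ≈ 101.375 mcg/mL.
Before the 4th dose, 3 doses have been given. Superposition: Cmin = C₀·(f + f² + … + f^3).
≈ 101.375 × (0.3536 + 0.1250 + 0.0442) ≈ 101.375 × 0.5228 ≈ 52.999 mcg/mL.

53.0 mcg/mL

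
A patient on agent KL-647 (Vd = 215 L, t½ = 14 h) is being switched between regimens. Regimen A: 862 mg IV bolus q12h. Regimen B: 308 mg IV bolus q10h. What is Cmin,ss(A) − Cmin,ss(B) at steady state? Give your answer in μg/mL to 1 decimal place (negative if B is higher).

Regimen A: f = (1/2)^(12/14) ≈ 0.5520; Cmin,ss = (862/215)·f/(1−f) ≈ 4.940 μg/mL.
Regimen B: f = (1/2)^(10/14) ≈ 0.6095; Cmin,ss = (308/215)·f/(1−f) ≈ 2.236 μg/mL.
Difference ≈ 4.940 − 2.236 ≈ 2.704 μg/mL.

2.7 μg/mL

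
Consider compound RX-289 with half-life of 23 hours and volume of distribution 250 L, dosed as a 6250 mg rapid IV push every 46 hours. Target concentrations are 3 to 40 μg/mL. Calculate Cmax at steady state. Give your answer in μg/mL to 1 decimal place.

The dosing interval is 2 half-lives, so f = 2^(−2) = 0.25.
Accumulation ratio R = 1/(1 − f) = 1/0.75 = 4/3.
Single-dose peak C₀ = D/Vd = 6250/250 = 25 μg/mL.
Steady-state peak Cmax,ss = C₀·R = 25 × 4/3 ≈ 33.333 μg/mL.
Peak 33.3 μg/mL vs MTC 40 μg/mL: below toxic threshold.

33.3 μg/mL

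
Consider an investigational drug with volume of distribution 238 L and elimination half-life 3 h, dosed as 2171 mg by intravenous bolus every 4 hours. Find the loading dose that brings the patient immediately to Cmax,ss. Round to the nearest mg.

f = (1/2)^(4/3) ≈ 0.396850; accumulation ratio R = 1/(1−f) ≈ 1.65796.
Loading dose to hit Cmax,ss on first dose: D_load = D_maint·R ≈ 2171 × 1.65796 ≈ 3599.43 mg.

3599 mg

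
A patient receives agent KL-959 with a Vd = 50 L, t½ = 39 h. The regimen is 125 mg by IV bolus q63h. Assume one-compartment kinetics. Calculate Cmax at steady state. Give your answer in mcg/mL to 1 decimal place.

k = ln2/t½ = ln2/39 ≈ 0.017773 h⁻¹; fraction remaining f = e^(−kτ) = e^(−0.017773×63) ≈ 0.3264.
Accumulation ratio R = 1/(1 − f) ≈ 1/0.6736 ≈ 1.4846.
Single-dose peak C₀ = D/Vd = 125/50 ≈ 2.500 mcg/mL.
Steady-state peak Cmax,ss = C₀·R ≈ 2.500 × 1.4846 ≈ 3.712 mcg/mL.

3.7 mcg/mL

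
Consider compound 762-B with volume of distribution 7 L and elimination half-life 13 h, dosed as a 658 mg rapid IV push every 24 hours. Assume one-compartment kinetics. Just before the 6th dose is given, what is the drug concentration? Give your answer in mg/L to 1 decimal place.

36.2 mg/L

f = (1/2)^(τ/t½) = (1/2)^(24/13) ≈ 0.2781.
C₀ = D/Vd = 658/7 ≈ 94.000 mg/L.
Before the 6th dose, 5 doses have been given. Superposition: Cmin = C₀·(f + f² + … + f^5).
≈ 94.000 × (0.2781 + 0.0773 + 0.0215 + 0.0060 + 0.0017) ≈ 94.000 × 0.3846 ≈ 36.152 mg/L.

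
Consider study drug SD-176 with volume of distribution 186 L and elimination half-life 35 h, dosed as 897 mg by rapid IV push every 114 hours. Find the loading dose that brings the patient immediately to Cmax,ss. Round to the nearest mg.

1002 mg

f = (1/2)^(114/35) ≈ 0.104593; accumulation ratio R = 1/(1−f) ≈ 1.11681.
Loading dose to hit Cmax,ss on first dose: D_load = D_maint·R ≈ 897 × 1.11681 ≈ 1001.78 mg.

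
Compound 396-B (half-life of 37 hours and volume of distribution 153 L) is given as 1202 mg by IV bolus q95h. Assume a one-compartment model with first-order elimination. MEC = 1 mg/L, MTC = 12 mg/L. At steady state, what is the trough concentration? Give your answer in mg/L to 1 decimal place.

1.6 mg/L

τ/t½ = 95/37 ≈ 2.5676, so fraction remaining f = (1/2)^(95/37) ≈ 0.1687.
At steady state, accumulation factor R = 1/(1 − e^(−kτ)) ≈ 1.2029.
Each bolus raises the concentration by D/Vd = 1202/153 ≈ 7.856 mg/L.
Steady-state peak Cmax,ss = C₀·R ≈ 7.856 × 1.2029 ≈ 9.450 mg/L.
Steady-state trough Cmin,ss = Cmax,ss·f ≈ 9.450 × 0.1687 ≈ 1.594 mg/L.
Trough 1.6 mg/L vs MEC 1 mg/L: adequate.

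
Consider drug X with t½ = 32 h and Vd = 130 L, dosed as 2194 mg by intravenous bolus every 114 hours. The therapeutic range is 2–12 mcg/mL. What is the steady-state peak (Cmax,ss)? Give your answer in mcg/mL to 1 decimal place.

k = ln2/t½ = ln2/32 ≈ 0.021661 h⁻¹; fraction remaining f = e^(−kτ) = e^(−0.021661×114) ≈ 0.0846.
At steady state, accumulation factor R = 1/(1 − e^(−kτ)) ≈ 1.0924.
Each bolus raises the concentration by D/Vd = 2194/130 ≈ 16.877 mcg/mL.
Steady-state peak Cmax,ss = C₀·R ≈ 16.877 × 1.0924 ≈ 18.436 mcg/mL.
Peak 18.4 mcg/mL vs MTC 12 mcg/mL: exceeds toxic threshold.

18.4 mcg/mL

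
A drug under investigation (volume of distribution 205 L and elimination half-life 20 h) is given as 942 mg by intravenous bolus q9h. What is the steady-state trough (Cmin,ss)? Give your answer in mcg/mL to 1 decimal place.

τ/t½ = 9/20 ≈ 0.45, so fraction remaining f = (1/2)^(9/20) ≈ 0.7320.
Accumulation ratio R = 1/(1 − f) ≈ 1/0.2680 ≈ 3.7313.
Each bolus raises the concentration by D/Vd = 942/205 ≈ 4.595 mcg/mL.
Cmax,ss = C₀/(1 − f) ≈ 4.595/0.2680 ≈ 17.146 mcg/mL.
One interval later, Cmin,ss = Cmax,ss·e^(−kτ) ≈ 17.146 × 0.7320 ≈ 12.551 mcg/mL.

12.6 mcg/mL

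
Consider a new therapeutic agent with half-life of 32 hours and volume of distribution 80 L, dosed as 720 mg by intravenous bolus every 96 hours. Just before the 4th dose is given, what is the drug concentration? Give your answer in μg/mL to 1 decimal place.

f = (1/2)^(τ/t½) = (1/2)^(96/32) ≈ 0.1250.
C₀ = D/Vd = 720/80 ≈ 9.000 μg/mL.
Before the 4th dose, 3 doses have been given. Superposition: Cmin = C₀·(f + f² + … + f^3).
≈ 9.000 × (0.1250 + 0.0156 + 0.0020) ≈ 9.000 × 0.1426 ≈ 1.283 μg/mL.

1.3 μg/mL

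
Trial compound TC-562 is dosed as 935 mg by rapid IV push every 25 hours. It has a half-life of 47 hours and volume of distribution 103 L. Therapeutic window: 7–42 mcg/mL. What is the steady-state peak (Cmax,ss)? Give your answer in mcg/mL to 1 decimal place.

29.4 mcg/mL

τ/t½ = 25/47 ≈ 0.53191, so fraction remaining f = (1/2)^(25/47) ≈ 0.6916.
Accumulation ratio R = 1/(1 − f) ≈ 1/0.3084 ≈ 3.2425.
Single-dose peak C₀ = D/Vd = 935/103 ≈ 9.078 mcg/mL.
Steady-state peak Cmax,ss = C₀·R ≈ 9.078 × 3.2425 ≈ 29.435 mcg/mL.
Peak 29.4 mcg/mL vs MTC 42 mcg/mL: below toxic threshold.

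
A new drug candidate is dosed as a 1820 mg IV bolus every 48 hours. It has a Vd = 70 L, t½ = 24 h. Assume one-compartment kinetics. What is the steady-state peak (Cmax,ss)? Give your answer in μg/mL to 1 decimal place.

τ = 48 h = 2 half-lives, so f = (1/2)^2 = 0.25.
At steady state, R = 1/(1 − 0.25) = 4/3.
Single-dose peak C₀ = D/Vd = 1820/70 = 26 μg/mL.
Steady-state peak Cmax,ss = C₀·R = 26 × 4/3 ≈ 34.667 μg/mL.

34.7 μg/mL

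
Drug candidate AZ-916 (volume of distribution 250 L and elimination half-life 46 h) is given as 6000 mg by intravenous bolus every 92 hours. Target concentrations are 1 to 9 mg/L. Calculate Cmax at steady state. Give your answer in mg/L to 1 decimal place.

The dosing interval is 2 half-lives, so f = 2^(−2) = 0.25.
Accumulation ratio R = 1/(1 − f) = 1/0.75 = 4/3.
Single-dose peak C₀ = D/Vd = 6000/250 = 24 mg/L.
Steady-state peak Cmax,ss = C₀·R = 24 × 4/3 ≈ 32.000 mg/L.
Peak 32.0 mg/L vs MTC 9 mg/L: exceeds toxic threshold.

32.0 mg/L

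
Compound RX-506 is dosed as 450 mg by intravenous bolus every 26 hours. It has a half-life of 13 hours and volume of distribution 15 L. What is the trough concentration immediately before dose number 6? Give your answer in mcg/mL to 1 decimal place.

f = (1/2)^(τ/t½) = (1/2)^(26/13) ≈ 0.2500.
C₀ = D/Vd = 450/15 ≈ 30.000 mcg/mL.
Before the 6th dose, 5 doses have been given. Superposition: Cmin = C₀·(f + f² + … + f^5).
≈ 30.000 × (0.2500 + 0.0625 + 0.0156 + 0.0039 + 0.0010) ≈ 30.000 × 0.3330 ≈ 9.990 mcg/mL.

10.0 mcg/mL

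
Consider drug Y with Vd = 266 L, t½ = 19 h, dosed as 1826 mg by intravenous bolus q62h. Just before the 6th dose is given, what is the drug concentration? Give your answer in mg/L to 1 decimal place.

0.8 mg/L

f = (1/2)^(τ/t½) = (1/2)^(62/19) ≈ 0.1042.
C₀ = D/Vd = 1826/266 ≈ 6.865 mg/L.
Before the 6th dose, 5 doses have been given. Superposition: Cmin = C₀·(f + f² + … + f^5).
≈ 6.865 × (0.1042 + 0.0109 + 0.0011 + 0.0001 + 0.0000) ≈ 6.865 × 0.1163 ≈ 0.798 mg/L.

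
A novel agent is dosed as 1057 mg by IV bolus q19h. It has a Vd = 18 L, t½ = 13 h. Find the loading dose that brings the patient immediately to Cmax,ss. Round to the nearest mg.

1660 mg

f = (1/2)^(19/13) ≈ 0.363106; accumulation ratio R = 1/(1−f) ≈ 1.57012.
Loading dose to hit Cmax,ss on first dose: D_load = D_maint·R ≈ 1057 × 1.57012 ≈ 1659.62 mg.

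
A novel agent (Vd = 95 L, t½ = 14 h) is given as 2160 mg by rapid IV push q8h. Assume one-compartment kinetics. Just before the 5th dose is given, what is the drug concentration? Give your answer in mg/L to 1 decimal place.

37.2 mg/L

f = (1/2)^(τ/t½) = (1/2)^(8/14) ≈ 0.6730.
C₀ = D/Vd = 2160/95 ≈ 22.737 mg/L.
Before the 5th dose, 4 doses have been given. Superposition: Cmin = C₀·(f + f² + … + f^4).
≈ 22.737 × (0.6730 + 0.4529 + 0.3048 + 0.2051) ≈ 22.737 × 1.6358 ≈ 37.193 mg/L.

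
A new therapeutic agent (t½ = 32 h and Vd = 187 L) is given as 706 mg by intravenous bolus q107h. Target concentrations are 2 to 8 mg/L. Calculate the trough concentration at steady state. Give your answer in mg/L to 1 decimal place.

0.4 mg/L

Over one 107-h interval, 107/32 ≈ 3.3438 half-lives elapse, leaving f ≈ 0.0985 of each dose.
Single-dose peak C₀ = D/Vd = 706/187 ≈ 3.775 mg/L.
Steady-state trough Cmin,ss = C₀·f/(1−f) ≈ 3.775 × 0.0985/0.9015 ≈ 0.412 mg/L.
Trough 0.4 mg/L vs MEC 2 mg/L: subtherapeutic.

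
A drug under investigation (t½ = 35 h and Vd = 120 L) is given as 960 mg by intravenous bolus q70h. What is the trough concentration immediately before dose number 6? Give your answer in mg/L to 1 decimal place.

2.7 mg/L

f = (1/2)^(τ/t½) = (1/2)^(70/35) ≈ 0.2500.
C₀ = D/Vd = 960/120 ≈ 8.000 mg/L.
Before the 6th dose, 5 doses have been given. Superposition: Cmin = C₀·(f + f² + … + f^5).
≈ 8.000 × (0.2500 + 0.0625 + 0.0156 + 0.0039 + 0.0010) ≈ 8.000 × 0.3330 ≈ 2.664 mg/L.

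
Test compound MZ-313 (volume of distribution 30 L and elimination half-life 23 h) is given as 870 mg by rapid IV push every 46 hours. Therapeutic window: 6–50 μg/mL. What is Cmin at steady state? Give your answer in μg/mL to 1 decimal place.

The dosing interval is 2 half-lives, so f = 2^(−2) = 0.25.
Accumulation ratio R = 1/(1 − f) = 1/0.75 = 4/3.
Single-dose peak C₀ = D/Vd = 870/30 = 29 μg/mL.
Steady-state peak Cmax,ss = C₀·R = 29 × 4/3 ≈ 38.667 μg/mL.
Steady-state trough Cmin,ss = Cmax,ss·f ≈ 38.667 × 0.25 ≈ 9.667 μg/mL.
Trough 9.7 μg/mL vs MEC 6 μg/mL: adequate.

9.7 μg/mL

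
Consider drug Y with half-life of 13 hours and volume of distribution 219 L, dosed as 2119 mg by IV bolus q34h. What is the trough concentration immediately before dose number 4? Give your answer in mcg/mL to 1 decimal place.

f = (1/2)^(τ/t½) = (1/2)^(34/13) ≈ 0.1632.
C₀ = D/Vd = 2119/219 ≈ 9.676 mcg/mL.
Before the 4th dose, 3 doses have been given. Superposition: Cmin = C₀·(f + f² + … + f^3).
≈ 9.676 × (0.1632 + 0.0266 + 0.0043) ≈ 9.676 × 0.1941 ≈ 1.878 mcg/mL.

1.9 mcg/mL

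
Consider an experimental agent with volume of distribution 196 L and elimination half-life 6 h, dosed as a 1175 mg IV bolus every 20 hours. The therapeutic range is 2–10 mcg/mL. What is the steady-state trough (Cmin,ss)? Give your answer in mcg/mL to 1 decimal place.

τ/t½ = 20/6 ≈ 3.3333, so fraction remaining f = (1/2)^(20/6) ≈ 0.0992.
Accumulation ratio R = 1/(1 − f) ≈ 1/0.9008 ≈ 1.1101.
Each bolus raises the concentration by D/Vd = 1175/196 ≈ 5.995 mcg/mL.
Steady-state peak Cmax,ss = C₀·R ≈ 5.995 × 1.1101 ≈ 6.655 mcg/mL.
One interval later, Cmin,ss = Cmax,ss·e^(−kτ) ≈ 6.655 × 0.0992 ≈ 0.660 mcg/mL.
Trough 0.7 mcg/mL vs MEC 2 mcg/mL: subtherapeutic.

0.7 mcg/mL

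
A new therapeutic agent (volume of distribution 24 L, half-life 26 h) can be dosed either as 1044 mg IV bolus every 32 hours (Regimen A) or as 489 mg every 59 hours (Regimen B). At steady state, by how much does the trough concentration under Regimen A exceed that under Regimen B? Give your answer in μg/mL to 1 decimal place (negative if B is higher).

Regimen A: f = (1/2)^(32/26) ≈ 0.4261; Cmin,ss = (1044/24)·f/(1−f) ≈ 32.297 μg/mL.
Regimen B: f = (1/2)^(59/26) ≈ 0.2074; Cmin,ss = (489/24)·f/(1−f) ≈ 5.332 μg/mL.
Difference ≈ 32.297 − 5.332 ≈ 26.965 μg/mL.

27.0 μg/mL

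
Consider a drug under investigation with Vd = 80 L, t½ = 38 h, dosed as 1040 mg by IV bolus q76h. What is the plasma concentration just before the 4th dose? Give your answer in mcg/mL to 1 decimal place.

f = (1/2)^(τ/t½) = (1/2)^(76/38) ≈ 0.2500.
C₀ = D/Vd = 1040/80 ≈ 13.000 mcg/mL.
Before the 4th dose, 3 doses have been given. Superposition: Cmin = C₀·(f + f² + … + f^3).
≈ 13.000 × (0.2500 + 0.0625 + 0.0156) ≈ 13.000 × 0.3281 ≈ 4.265 mcg/mL.

4.3 mcg/mL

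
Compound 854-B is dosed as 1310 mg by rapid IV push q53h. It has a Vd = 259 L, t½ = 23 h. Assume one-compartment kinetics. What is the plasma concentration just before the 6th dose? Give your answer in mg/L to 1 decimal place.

f = (1/2)^(τ/t½) = (1/2)^(53/23) ≈ 0.2025.
C₀ = D/Vd = 1310/259 ≈ 5.058 mg/L.
Before the 6th dose, 5 doses have been given. Superposition: Cmin = C₀·(f + f² + … + f^5).
≈ 5.058 × (0.2025 + 0.0410 + 0.0083 + 0.0017 + 0.0003) ≈ 5.058 × 0.2538 ≈ 1.284 mg/L.

1.3 mg/L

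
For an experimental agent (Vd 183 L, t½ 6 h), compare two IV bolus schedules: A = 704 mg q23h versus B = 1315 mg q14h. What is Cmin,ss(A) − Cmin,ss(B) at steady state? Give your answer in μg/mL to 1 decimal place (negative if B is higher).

-1.5 μg/mL

Regimen A: f = (1/2)^(23/6) ≈ 0.0702; Cmin,ss = (704/183)·f/(1−f) ≈ 0.290 μg/mL.
Regimen B: f = (1/2)^(14/6) ≈ 0.1984; Cmin,ss = (1315/183)·f/(1−f) ≈ 1.779 μg/mL.
Difference ≈ 0.290 − 1.779 ≈ -1.489 μg/mL.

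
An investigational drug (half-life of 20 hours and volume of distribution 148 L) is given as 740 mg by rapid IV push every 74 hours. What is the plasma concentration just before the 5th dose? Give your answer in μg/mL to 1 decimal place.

f = (1/2)^(τ/t½) = (1/2)^(74/20) ≈ 0.0769.
C₀ = D/Vd = 740/148 ≈ 5.000 μg/mL.
Before the 5th dose, 4 doses have been given. Superposition: Cmin = C₀·(f + f² + … + f^4).
≈ 5.000 × (0.0769 + 0.0059 + 0.0005 + 0.0000) ≈ 5.000 × 0.0833 ≈ 0.416 μg/mL.

0.4 μg/mL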